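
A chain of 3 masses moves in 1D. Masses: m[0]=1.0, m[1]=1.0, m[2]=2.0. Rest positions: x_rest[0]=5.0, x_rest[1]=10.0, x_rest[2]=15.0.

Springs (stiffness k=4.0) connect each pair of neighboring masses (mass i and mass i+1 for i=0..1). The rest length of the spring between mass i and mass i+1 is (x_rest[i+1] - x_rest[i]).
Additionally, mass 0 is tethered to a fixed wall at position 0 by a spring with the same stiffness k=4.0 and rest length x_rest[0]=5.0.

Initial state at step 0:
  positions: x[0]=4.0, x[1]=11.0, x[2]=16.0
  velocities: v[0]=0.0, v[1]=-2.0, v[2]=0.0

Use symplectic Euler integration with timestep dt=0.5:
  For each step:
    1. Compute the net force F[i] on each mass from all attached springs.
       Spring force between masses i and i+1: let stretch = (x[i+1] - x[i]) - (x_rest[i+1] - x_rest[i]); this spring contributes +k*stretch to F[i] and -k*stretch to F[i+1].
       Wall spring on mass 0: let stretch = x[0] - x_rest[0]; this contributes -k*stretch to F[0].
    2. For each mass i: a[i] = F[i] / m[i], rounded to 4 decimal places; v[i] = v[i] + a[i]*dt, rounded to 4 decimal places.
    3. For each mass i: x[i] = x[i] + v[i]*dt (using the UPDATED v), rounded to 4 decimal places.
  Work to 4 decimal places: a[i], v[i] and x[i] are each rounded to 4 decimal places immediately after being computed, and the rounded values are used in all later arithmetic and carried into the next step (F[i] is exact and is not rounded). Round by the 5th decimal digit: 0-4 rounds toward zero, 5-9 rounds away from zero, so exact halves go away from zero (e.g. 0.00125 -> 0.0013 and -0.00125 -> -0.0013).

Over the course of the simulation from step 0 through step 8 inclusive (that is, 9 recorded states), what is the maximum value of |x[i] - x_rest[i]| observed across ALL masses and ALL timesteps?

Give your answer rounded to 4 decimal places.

Answer: 2.7500

Derivation:
Step 0: x=[4.0000 11.0000 16.0000] v=[0.0000 -2.0000 0.0000]
Step 1: x=[7.0000 8.0000 16.0000] v=[6.0000 -6.0000 0.0000]
Step 2: x=[4.0000 12.0000 14.5000] v=[-6.0000 8.0000 -3.0000]
Step 3: x=[5.0000 10.5000 14.2500] v=[2.0000 -3.0000 -0.5000]
Step 4: x=[6.5000 7.2500 14.6250] v=[3.0000 -6.5000 0.7500]
Step 5: x=[2.2500 10.6250 13.8125] v=[-8.5000 6.7500 -1.6250]
Step 6: x=[4.1250 8.8125 13.9063] v=[3.7500 -3.6250 0.1875]
Step 7: x=[6.5625 7.4063 13.9532] v=[4.8750 -2.8124 0.0937]
Step 8: x=[3.2813 11.7032 13.2266] v=[-6.5624 8.5938 -1.4532]
Max displacement = 2.7500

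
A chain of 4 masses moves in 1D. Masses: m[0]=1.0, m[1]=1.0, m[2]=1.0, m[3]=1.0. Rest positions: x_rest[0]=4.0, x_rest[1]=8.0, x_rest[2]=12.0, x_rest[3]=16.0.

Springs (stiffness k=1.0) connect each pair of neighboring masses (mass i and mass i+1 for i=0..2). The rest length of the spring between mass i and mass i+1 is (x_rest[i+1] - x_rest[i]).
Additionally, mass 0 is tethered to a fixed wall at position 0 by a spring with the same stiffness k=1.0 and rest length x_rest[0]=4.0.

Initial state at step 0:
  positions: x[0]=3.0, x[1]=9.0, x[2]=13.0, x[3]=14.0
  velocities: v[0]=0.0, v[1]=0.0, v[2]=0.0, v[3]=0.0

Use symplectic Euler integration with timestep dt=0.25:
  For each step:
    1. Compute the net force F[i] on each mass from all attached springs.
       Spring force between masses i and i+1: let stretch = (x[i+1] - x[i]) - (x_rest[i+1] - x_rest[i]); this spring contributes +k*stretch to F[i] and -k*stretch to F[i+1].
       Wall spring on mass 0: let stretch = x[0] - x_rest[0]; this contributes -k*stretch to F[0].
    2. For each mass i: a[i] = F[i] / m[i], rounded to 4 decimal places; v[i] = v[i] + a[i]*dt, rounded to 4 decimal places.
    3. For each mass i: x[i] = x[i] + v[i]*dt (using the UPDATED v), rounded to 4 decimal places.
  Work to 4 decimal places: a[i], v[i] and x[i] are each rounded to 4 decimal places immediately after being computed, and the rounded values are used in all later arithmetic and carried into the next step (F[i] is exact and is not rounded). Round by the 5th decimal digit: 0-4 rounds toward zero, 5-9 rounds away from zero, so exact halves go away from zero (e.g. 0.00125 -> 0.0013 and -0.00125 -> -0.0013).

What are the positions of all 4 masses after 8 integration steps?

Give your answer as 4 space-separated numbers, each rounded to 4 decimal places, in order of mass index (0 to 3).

Answer: 5.1045 6.9176 10.4388 17.0926

Derivation:
Step 0: x=[3.0000 9.0000 13.0000 14.0000] v=[0.0000 0.0000 0.0000 0.0000]
Step 1: x=[3.1875 8.8750 12.8125 14.1875] v=[0.7500 -0.5000 -0.7500 0.7500]
Step 2: x=[3.5313 8.6406 12.4649 14.5391] v=[1.3750 -0.9375 -1.3906 1.4063]
Step 3: x=[3.9737 8.3259 12.0079 15.0111] v=[1.7695 -1.2588 -1.8281 1.8878]
Step 4: x=[4.4397 7.9693 11.5085 15.5454] v=[1.8641 -1.4264 -1.9978 2.1370]
Step 5: x=[4.8489 7.6133 11.0402 16.0774] v=[1.6366 -1.4240 -1.8734 2.1278]
Step 6: x=[5.1278 7.2987 10.6725 16.5445] v=[1.1155 -1.2584 -1.4708 1.8685]
Step 7: x=[5.2219 7.0593 10.4609 16.8946] v=[0.3763 -0.9577 -0.8463 1.4005]
Step 8: x=[5.1045 6.9176 10.4388 17.0926] v=[-0.4698 -0.5667 -0.0883 0.7921]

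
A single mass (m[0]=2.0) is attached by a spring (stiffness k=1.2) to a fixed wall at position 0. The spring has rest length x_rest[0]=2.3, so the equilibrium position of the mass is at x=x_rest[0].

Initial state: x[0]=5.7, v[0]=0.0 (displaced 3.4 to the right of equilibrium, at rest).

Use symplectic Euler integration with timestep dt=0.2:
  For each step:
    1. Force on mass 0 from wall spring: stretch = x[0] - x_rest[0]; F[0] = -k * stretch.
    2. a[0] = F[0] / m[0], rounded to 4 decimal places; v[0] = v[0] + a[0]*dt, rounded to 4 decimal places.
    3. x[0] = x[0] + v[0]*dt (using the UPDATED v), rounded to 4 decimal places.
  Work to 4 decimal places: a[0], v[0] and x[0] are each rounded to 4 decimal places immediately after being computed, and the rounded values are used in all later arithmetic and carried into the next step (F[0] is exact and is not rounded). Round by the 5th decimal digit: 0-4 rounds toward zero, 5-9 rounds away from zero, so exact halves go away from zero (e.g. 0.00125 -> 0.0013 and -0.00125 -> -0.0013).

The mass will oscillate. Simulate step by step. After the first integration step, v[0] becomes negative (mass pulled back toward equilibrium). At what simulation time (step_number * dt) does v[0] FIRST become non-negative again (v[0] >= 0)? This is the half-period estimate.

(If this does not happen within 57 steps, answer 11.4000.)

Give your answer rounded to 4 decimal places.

Answer: 4.2000

Derivation:
Step 0: x=[5.7000] v=[0.0000]
Step 1: x=[5.6184] v=[-0.4080]
Step 2: x=[5.4572] v=[-0.8062]
Step 3: x=[5.2202] v=[-1.1851]
Step 4: x=[4.9131] v=[-1.5355]
Step 5: x=[4.5433] v=[-1.8491]
Step 6: x=[4.1196] v=[-2.1183]
Step 7: x=[3.6523] v=[-2.3367]
Step 8: x=[3.1525] v=[-2.4990]
Step 9: x=[2.6322] v=[-2.6013]
Step 10: x=[2.1040] v=[-2.6412]
Step 11: x=[1.5805] v=[-2.6177]
Step 12: x=[1.0742] v=[-2.5314]
Step 13: x=[0.5973] v=[-2.3843]
Step 14: x=[0.1613] v=[-2.1800]
Step 15: x=[-0.2234] v=[-1.9234]
Step 16: x=[-0.5475] v=[-1.6206]
Step 17: x=[-0.8033] v=[-1.2789]
Step 18: x=[-0.9846] v=[-0.9065]
Step 19: x=[-1.0871] v=[-0.5123]
Step 20: x=[-1.1083] v=[-0.1058]
Step 21: x=[-1.0477] v=[0.3032]
First v>=0 after going negative at step 21, time=4.2000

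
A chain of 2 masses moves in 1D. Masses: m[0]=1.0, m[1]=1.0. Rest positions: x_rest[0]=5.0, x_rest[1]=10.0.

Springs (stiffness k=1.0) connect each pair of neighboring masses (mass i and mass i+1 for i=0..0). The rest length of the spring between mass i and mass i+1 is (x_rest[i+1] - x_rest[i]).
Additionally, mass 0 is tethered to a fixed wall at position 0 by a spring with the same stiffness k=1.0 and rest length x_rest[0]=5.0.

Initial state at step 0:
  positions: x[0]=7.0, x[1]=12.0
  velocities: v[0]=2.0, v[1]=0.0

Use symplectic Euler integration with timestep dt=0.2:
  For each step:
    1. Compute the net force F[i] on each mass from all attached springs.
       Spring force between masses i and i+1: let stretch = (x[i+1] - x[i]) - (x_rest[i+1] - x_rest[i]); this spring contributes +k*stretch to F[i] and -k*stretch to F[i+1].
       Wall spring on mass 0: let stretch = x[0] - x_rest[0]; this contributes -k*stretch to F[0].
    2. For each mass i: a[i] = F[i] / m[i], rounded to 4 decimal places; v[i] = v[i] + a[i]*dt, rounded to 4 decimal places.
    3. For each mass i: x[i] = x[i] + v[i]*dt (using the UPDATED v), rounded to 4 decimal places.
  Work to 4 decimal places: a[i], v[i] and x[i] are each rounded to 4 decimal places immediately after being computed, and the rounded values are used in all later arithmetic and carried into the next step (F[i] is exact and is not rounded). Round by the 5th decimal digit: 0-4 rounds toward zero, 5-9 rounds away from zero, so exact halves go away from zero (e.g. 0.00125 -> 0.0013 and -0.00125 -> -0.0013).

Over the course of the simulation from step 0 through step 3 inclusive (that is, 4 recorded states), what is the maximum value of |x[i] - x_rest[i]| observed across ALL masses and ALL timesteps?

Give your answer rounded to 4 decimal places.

Answer: 2.6266

Derivation:
Step 0: x=[7.0000 12.0000] v=[2.0000 0.0000]
Step 1: x=[7.3200 12.0000] v=[1.6000 0.0000]
Step 2: x=[7.5344 12.0128] v=[1.0720 0.0640]
Step 3: x=[7.6266 12.0465] v=[0.4608 0.1683]
Max displacement = 2.6266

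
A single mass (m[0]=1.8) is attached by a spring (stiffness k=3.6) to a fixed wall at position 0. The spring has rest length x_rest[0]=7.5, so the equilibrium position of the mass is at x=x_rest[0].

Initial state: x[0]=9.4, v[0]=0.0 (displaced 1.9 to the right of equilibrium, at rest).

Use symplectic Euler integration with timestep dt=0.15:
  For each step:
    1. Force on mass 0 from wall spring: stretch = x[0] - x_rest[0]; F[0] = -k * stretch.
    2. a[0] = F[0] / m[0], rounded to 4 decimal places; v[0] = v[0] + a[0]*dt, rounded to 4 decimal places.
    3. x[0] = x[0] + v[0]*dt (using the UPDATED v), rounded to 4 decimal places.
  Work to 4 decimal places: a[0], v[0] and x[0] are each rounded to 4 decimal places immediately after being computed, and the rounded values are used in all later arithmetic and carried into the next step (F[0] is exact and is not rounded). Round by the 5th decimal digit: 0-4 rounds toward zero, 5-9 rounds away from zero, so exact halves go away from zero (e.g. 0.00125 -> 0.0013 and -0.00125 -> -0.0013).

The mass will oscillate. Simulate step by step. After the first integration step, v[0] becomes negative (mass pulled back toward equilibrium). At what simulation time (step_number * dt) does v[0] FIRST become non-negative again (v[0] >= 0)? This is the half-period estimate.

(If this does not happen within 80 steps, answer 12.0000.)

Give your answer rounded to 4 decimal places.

Step 0: x=[9.4000] v=[0.0000]
Step 1: x=[9.3145] v=[-0.5700]
Step 2: x=[9.1473] v=[-1.1144]
Step 3: x=[8.9060] v=[-1.6086]
Step 4: x=[8.6014] v=[-2.0304]
Step 5: x=[8.2473] v=[-2.3608]
Step 6: x=[7.8596] v=[-2.5850]
Step 7: x=[7.4557] v=[-2.6929]
Step 8: x=[7.0538] v=[-2.6796]
Step 9: x=[6.6719] v=[-2.5457]
Step 10: x=[6.3273] v=[-2.2973]
Step 11: x=[6.0355] v=[-1.9455]
Step 12: x=[5.8096] v=[-1.5062]
Step 13: x=[5.6597] v=[-0.9991]
Step 14: x=[5.5927] v=[-0.4470]
Step 15: x=[5.6115] v=[0.1252]
First v>=0 after going negative at step 15, time=2.2500

Answer: 2.2500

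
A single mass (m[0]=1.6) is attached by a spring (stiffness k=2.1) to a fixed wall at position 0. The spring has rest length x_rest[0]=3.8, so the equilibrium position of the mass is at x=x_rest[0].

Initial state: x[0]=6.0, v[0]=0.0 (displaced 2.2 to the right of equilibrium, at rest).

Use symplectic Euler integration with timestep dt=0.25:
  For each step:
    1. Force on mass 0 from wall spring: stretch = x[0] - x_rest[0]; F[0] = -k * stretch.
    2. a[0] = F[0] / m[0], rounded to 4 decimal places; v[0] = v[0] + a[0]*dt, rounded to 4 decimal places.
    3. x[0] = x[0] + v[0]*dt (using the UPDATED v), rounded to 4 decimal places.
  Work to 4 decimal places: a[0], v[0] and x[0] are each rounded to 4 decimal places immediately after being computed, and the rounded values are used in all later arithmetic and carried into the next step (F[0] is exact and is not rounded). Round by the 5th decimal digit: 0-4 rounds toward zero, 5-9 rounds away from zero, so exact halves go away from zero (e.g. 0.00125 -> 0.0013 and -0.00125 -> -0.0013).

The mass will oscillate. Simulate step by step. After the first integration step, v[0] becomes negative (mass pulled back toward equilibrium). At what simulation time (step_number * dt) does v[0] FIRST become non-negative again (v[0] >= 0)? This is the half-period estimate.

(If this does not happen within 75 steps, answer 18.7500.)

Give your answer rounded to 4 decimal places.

Answer: 2.7500

Derivation:
Step 0: x=[6.0000] v=[0.0000]
Step 1: x=[5.8195] v=[-0.7219]
Step 2: x=[5.4734] v=[-1.3846]
Step 3: x=[4.9900] v=[-1.9337]
Step 4: x=[4.4090] v=[-2.3242]
Step 5: x=[3.7780] v=[-2.5240]
Step 6: x=[3.1488] v=[-2.5168]
Step 7: x=[2.5730] v=[-2.3031]
Step 8: x=[2.0979] v=[-1.9005]
Step 9: x=[1.7624] v=[-1.3420]
Step 10: x=[1.5941] v=[-0.6734]
Step 11: x=[1.6067] v=[0.0504]
First v>=0 after going negative at step 11, time=2.7500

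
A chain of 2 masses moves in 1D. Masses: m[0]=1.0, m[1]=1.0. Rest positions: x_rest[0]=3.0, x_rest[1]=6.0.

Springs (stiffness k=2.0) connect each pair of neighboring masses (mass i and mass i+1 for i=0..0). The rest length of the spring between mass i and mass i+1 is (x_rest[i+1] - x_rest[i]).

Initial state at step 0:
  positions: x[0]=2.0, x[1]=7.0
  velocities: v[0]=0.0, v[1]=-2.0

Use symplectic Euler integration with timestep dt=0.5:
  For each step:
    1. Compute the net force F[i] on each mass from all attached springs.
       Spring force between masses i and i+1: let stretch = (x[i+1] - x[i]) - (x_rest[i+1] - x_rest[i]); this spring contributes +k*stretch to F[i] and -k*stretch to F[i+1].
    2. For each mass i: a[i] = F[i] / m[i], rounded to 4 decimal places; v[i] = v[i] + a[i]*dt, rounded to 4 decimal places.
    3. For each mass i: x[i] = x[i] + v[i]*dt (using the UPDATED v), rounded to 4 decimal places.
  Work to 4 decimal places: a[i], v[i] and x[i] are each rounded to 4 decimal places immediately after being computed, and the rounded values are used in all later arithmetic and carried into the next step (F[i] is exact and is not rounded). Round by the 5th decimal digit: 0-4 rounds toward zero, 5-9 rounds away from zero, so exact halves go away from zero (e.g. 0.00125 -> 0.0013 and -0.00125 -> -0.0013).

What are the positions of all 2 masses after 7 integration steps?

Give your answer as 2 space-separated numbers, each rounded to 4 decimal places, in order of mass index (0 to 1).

Step 0: x=[2.0000 7.0000] v=[0.0000 -2.0000]
Step 1: x=[3.0000 5.0000] v=[2.0000 -4.0000]
Step 2: x=[3.5000 3.5000] v=[1.0000 -3.0000]
Step 3: x=[2.5000 3.5000] v=[-2.0000 0.0000]
Step 4: x=[0.5000 4.5000] v=[-4.0000 2.0000]
Step 5: x=[-1.0000 5.0000] v=[-3.0000 1.0000]
Step 6: x=[-1.0000 4.0000] v=[0.0000 -2.0000]
Step 7: x=[0.0000 2.0000] v=[2.0000 -4.0000]

Answer: 0.0000 2.0000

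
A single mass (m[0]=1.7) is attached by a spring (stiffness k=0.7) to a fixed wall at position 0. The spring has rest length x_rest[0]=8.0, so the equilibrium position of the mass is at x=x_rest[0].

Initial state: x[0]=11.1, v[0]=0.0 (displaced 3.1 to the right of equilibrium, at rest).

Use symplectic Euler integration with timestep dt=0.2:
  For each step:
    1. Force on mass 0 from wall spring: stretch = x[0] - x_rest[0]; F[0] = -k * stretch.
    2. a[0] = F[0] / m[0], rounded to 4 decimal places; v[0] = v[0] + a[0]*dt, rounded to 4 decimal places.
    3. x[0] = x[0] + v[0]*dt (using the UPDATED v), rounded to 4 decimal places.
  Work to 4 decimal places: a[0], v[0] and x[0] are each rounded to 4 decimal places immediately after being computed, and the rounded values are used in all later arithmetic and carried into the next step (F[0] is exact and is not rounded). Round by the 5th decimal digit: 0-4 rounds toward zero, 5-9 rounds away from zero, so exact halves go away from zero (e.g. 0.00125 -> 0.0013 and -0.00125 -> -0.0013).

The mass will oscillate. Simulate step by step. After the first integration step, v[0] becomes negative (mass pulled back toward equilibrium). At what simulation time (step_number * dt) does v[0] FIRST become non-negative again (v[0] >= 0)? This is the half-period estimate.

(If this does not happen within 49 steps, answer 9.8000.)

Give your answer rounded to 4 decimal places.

Step 0: x=[11.1000] v=[0.0000]
Step 1: x=[11.0489] v=[-0.2553]
Step 2: x=[10.9476] v=[-0.5064]
Step 3: x=[10.7978] v=[-0.7491]
Step 4: x=[10.6019] v=[-0.9795]
Step 5: x=[10.3631] v=[-1.1938]
Step 6: x=[10.0854] v=[-1.3884]
Step 7: x=[9.7734] v=[-1.5601]
Step 8: x=[9.4322] v=[-1.7061]
Step 9: x=[9.0674] v=[-1.8240]
Step 10: x=[8.6850] v=[-1.9119]
Step 11: x=[8.2913] v=[-1.9683]
Step 12: x=[7.8928] v=[-1.9923]
Step 13: x=[7.4961] v=[-1.9835]
Step 14: x=[7.1077] v=[-1.9420]
Step 15: x=[6.7340] v=[-1.8685]
Step 16: x=[6.3812] v=[-1.7642]
Step 17: x=[6.0550] v=[-1.6309]
Step 18: x=[5.7609] v=[-1.4707]
Step 19: x=[5.5036] v=[-1.2863]
Step 20: x=[5.2875] v=[-1.0807]
Step 21: x=[5.1160] v=[-0.8573]
Step 22: x=[4.9920] v=[-0.6198]
Step 23: x=[4.9176] v=[-0.3721]
Step 24: x=[4.8939] v=[-0.1183]
Step 25: x=[4.9214] v=[0.1375]
First v>=0 after going negative at step 25, time=5.0000

Answer: 5.0000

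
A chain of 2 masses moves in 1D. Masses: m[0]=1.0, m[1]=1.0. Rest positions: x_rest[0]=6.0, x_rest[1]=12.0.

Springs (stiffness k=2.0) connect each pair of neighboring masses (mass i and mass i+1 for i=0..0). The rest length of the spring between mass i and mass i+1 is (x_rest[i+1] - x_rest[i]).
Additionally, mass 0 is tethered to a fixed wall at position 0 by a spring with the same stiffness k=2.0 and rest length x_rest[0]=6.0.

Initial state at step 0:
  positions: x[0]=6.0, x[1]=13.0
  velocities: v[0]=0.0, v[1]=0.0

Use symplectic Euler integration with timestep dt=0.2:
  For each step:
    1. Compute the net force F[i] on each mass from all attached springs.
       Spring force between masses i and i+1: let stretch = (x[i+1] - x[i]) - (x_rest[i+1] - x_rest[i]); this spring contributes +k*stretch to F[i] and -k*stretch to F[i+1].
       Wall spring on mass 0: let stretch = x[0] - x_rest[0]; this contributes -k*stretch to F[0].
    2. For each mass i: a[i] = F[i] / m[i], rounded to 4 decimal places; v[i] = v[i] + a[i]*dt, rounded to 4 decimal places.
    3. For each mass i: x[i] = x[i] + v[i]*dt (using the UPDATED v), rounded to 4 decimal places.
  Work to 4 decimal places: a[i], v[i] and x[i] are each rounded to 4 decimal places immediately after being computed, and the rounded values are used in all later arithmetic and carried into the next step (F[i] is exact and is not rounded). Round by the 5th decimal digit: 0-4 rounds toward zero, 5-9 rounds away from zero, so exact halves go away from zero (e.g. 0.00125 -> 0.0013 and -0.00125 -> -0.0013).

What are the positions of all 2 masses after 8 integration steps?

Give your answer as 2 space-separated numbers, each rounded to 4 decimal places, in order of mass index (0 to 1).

Answer: 6.3628 11.8590

Derivation:
Step 0: x=[6.0000 13.0000] v=[0.0000 0.0000]
Step 1: x=[6.0800 12.9200] v=[0.4000 -0.4000]
Step 2: x=[6.2208 12.7728] v=[0.7040 -0.7360]
Step 3: x=[6.3881 12.5814] v=[0.8365 -0.9568]
Step 4: x=[6.5398 12.3746] v=[0.7586 -1.0341]
Step 5: x=[6.6351 12.1810] v=[0.4766 -0.9680]
Step 6: x=[6.6433 12.0237] v=[0.0409 -0.7864]
Step 7: x=[6.5504 11.9160] v=[-0.4643 -0.5386]
Step 8: x=[6.3628 11.8590] v=[-0.9382 -0.2848]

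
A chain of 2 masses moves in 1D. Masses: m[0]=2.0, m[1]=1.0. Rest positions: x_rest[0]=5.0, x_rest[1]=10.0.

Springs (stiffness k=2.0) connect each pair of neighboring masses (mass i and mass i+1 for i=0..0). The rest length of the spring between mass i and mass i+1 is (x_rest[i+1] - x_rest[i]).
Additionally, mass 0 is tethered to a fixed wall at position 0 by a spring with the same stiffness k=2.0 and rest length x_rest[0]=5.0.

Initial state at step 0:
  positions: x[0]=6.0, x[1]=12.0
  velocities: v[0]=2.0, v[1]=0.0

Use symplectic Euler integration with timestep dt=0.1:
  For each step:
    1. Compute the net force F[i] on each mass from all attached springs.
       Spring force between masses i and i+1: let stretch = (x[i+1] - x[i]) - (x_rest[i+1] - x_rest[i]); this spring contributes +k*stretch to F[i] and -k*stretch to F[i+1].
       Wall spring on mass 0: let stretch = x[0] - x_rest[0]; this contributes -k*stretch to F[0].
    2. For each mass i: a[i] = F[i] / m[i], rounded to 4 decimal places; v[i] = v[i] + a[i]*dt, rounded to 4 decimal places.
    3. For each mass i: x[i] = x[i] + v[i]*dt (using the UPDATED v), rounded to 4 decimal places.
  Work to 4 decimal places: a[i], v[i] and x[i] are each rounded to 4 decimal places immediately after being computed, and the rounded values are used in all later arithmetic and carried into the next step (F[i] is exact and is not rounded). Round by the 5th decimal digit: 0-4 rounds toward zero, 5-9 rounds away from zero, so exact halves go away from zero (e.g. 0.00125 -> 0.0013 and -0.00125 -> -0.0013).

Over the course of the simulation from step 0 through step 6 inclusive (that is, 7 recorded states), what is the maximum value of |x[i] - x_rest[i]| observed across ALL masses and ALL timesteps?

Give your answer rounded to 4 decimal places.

Answer: 2.0532

Derivation:
Step 0: x=[6.0000 12.0000] v=[2.0000 0.0000]
Step 1: x=[6.2000 11.9800] v=[2.0000 -0.2000]
Step 2: x=[6.3958 11.9444] v=[1.9580 -0.3560]
Step 3: x=[6.5831 11.8978] v=[1.8733 -0.4657]
Step 4: x=[6.7578 11.8449] v=[1.7465 -0.5286]
Step 5: x=[6.9157 11.7903] v=[1.5794 -0.5460]
Step 6: x=[7.0532 11.7382] v=[1.3753 -0.5209]
Max displacement = 2.0532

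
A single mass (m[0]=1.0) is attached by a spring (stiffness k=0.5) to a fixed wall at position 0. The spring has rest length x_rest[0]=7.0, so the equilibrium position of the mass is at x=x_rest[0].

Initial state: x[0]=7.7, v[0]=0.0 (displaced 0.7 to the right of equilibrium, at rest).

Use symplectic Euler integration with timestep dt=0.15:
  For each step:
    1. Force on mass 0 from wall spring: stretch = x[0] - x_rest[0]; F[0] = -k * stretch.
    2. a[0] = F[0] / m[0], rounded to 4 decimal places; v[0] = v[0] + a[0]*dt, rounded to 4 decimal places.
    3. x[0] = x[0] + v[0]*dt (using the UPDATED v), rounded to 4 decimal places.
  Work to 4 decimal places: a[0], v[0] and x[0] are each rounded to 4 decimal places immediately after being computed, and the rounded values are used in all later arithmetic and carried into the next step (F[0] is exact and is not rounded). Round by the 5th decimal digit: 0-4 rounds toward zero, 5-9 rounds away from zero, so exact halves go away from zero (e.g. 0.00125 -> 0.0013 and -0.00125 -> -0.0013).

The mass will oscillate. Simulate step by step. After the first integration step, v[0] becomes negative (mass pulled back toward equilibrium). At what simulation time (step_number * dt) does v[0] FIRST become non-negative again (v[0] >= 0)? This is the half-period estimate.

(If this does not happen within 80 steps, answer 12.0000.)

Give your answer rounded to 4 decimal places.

Answer: 4.5000

Derivation:
Step 0: x=[7.7000] v=[0.0000]
Step 1: x=[7.6921] v=[-0.0525]
Step 2: x=[7.6764] v=[-0.1044]
Step 3: x=[7.6531] v=[-0.1551]
Step 4: x=[7.6225] v=[-0.2041]
Step 5: x=[7.5849] v=[-0.2508]
Step 6: x=[7.5407] v=[-0.2947]
Step 7: x=[7.4904] v=[-0.3353]
Step 8: x=[7.4346] v=[-0.3721]
Step 9: x=[7.3739] v=[-0.4047]
Step 10: x=[7.3090] v=[-0.4328]
Step 11: x=[7.2406] v=[-0.4560]
Step 12: x=[7.1695] v=[-0.4740]
Step 13: x=[7.0965] v=[-0.4867]
Step 14: x=[7.0224] v=[-0.4939]
Step 15: x=[6.9481] v=[-0.4956]
Step 16: x=[6.8743] v=[-0.4917]
Step 17: x=[6.8020] v=[-0.4823]
Step 18: x=[6.7319] v=[-0.4675]
Step 19: x=[6.6648] v=[-0.4474]
Step 20: x=[6.6015] v=[-0.4223]
Step 21: x=[6.5426] v=[-0.3924]
Step 22: x=[6.4889] v=[-0.3581]
Step 23: x=[6.4409] v=[-0.3198]
Step 24: x=[6.3992] v=[-0.2779]
Step 25: x=[6.3643] v=[-0.2328]
Step 26: x=[6.3365] v=[-0.1851]
Step 27: x=[6.3162] v=[-0.1353]
Step 28: x=[6.3036] v=[-0.0840]
Step 29: x=[6.2988] v=[-0.0318]
Step 30: x=[6.3019] v=[0.0208]
First v>=0 after going negative at step 30, time=4.5000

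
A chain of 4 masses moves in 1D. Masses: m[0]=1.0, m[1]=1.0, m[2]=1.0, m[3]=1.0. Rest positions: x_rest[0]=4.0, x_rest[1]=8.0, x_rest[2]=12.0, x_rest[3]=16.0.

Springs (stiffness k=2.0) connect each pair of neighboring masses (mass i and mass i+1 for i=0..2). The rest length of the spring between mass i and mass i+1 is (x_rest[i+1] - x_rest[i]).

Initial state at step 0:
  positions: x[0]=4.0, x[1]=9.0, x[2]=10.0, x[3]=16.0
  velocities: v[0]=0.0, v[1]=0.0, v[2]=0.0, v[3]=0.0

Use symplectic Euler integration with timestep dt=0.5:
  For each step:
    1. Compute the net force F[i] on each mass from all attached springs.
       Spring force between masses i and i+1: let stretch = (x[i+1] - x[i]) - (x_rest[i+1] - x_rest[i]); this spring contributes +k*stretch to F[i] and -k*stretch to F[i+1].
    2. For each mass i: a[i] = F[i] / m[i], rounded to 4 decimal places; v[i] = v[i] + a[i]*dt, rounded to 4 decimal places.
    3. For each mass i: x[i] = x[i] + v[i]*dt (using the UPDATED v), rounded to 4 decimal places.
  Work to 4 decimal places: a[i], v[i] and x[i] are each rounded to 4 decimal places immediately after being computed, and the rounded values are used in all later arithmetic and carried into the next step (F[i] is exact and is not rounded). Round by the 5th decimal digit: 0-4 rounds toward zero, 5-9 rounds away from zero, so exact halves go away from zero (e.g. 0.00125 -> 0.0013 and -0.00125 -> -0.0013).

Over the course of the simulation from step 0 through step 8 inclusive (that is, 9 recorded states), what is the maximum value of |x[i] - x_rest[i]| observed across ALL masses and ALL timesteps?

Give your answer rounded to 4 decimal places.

Step 0: x=[4.0000 9.0000 10.0000 16.0000] v=[0.0000 0.0000 0.0000 0.0000]
Step 1: x=[4.5000 7.0000 12.5000 15.0000] v=[1.0000 -4.0000 5.0000 -2.0000]
Step 2: x=[4.2500 6.5000 13.5000 14.7500] v=[-0.5000 -1.0000 2.0000 -0.5000]
Step 3: x=[3.1250 8.3750 11.6250 15.8750] v=[-2.2500 3.7500 -3.7500 2.2500]
Step 4: x=[2.6250 9.2500 10.2500 16.8750] v=[-1.0000 1.7500 -2.7500 2.0000]
Step 5: x=[3.4375 7.3125 11.6875 16.5625] v=[1.6250 -3.8750 2.8750 -0.6250]
Step 6: x=[4.1875 5.6250 13.3750 15.8125] v=[1.5000 -3.3750 3.3750 -1.5000]
Step 7: x=[3.6563 7.0938 12.4063 15.8438] v=[-1.0625 2.9375 -1.9375 0.0625]
Step 8: x=[2.8438 9.5001 10.5001 16.1563] v=[-1.6250 4.8125 -3.8125 0.6250]
Max displacement = 2.3750

Answer: 2.3750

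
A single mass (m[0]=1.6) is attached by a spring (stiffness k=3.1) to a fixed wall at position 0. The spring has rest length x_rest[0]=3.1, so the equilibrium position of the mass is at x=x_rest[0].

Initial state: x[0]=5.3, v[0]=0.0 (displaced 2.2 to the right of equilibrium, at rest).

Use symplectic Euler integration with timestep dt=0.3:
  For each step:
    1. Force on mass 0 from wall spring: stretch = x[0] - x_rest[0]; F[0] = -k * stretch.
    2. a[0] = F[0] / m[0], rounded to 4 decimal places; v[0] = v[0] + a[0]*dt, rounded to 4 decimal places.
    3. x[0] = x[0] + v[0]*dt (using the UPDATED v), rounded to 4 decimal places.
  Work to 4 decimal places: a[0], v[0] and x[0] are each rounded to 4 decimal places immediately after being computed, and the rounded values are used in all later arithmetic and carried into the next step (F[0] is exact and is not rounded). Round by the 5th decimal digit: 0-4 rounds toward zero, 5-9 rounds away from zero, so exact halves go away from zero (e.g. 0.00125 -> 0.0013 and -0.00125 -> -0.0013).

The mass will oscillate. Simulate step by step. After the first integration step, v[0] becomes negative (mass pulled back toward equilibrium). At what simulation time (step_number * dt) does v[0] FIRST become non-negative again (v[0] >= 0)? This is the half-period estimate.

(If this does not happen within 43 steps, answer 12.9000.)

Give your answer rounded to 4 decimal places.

Answer: 2.4000

Derivation:
Step 0: x=[5.3000] v=[0.0000]
Step 1: x=[4.9164] v=[-1.2788]
Step 2: x=[4.2160] v=[-2.3346]
Step 3: x=[3.3210] v=[-2.9833]
Step 4: x=[2.3875] v=[-3.1118]
Step 5: x=[1.5782] v=[-2.6977]
Step 6: x=[1.0342] v=[-1.8132]
Step 7: x=[0.8505] v=[-0.6125]
Step 8: x=[1.0590] v=[0.6950]
First v>=0 after going negative at step 8, time=2.4000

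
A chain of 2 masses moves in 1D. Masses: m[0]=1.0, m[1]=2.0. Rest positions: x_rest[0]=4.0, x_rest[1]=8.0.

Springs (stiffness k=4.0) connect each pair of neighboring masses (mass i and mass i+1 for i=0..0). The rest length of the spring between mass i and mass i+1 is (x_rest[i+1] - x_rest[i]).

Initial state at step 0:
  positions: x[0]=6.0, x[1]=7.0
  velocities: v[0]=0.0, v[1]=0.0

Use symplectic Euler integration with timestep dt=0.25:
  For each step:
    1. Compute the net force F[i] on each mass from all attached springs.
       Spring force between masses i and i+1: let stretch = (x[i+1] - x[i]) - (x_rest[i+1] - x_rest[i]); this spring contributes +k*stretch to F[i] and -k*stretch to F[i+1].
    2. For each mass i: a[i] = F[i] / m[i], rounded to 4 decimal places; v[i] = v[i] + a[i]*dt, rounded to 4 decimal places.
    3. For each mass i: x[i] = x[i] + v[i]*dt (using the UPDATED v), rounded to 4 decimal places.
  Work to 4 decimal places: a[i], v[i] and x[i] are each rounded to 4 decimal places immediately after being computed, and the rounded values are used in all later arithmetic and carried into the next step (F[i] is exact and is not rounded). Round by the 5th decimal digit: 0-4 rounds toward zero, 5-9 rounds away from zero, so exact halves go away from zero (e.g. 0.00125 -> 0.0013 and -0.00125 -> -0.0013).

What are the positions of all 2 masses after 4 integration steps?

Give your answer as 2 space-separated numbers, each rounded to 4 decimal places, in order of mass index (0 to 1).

Answer: 2.0201 8.9901

Derivation:
Step 0: x=[6.0000 7.0000] v=[0.0000 0.0000]
Step 1: x=[5.2500 7.3750] v=[-3.0000 1.5000]
Step 2: x=[4.0313 7.9844] v=[-4.8750 2.4375]
Step 3: x=[2.8008 8.5997] v=[-4.9219 2.4610]
Step 4: x=[2.0201 8.9901] v=[-3.1230 1.5616]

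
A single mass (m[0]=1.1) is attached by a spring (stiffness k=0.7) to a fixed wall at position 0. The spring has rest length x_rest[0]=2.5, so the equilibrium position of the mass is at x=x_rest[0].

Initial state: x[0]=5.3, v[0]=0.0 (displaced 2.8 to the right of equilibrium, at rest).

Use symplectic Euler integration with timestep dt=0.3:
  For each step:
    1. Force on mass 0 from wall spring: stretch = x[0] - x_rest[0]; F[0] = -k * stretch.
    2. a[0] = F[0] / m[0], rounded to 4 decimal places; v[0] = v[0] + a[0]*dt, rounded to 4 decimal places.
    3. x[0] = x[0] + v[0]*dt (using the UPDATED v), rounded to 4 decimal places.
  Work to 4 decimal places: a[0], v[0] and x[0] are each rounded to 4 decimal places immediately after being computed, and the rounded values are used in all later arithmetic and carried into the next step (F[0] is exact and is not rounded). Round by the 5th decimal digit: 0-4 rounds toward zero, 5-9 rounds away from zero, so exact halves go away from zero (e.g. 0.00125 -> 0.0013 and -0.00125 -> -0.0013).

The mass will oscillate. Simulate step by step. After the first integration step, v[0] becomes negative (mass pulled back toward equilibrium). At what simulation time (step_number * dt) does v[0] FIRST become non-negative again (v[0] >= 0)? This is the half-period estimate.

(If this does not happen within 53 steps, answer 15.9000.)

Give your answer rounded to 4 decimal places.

Answer: 4.2000

Derivation:
Step 0: x=[5.3000] v=[0.0000]
Step 1: x=[5.1397] v=[-0.5345]
Step 2: x=[4.8282] v=[-1.0384]
Step 3: x=[4.3833] v=[-1.4829]
Step 4: x=[3.8306] v=[-1.8425]
Step 5: x=[3.2017] v=[-2.0965]
Step 6: x=[2.5326] v=[-2.2305]
Step 7: x=[1.8616] v=[-2.2367]
Step 8: x=[1.2272] v=[-2.1148]
Step 9: x=[0.6657] v=[-1.8718]
Step 10: x=[0.2092] v=[-1.5216]
Step 11: x=[-0.1161] v=[-1.0843]
Step 12: x=[-0.2916] v=[-0.5849]
Step 13: x=[-0.3072] v=[-0.0520]
Step 14: x=[-0.1620] v=[0.4839]
First v>=0 after going negative at step 14, time=4.2000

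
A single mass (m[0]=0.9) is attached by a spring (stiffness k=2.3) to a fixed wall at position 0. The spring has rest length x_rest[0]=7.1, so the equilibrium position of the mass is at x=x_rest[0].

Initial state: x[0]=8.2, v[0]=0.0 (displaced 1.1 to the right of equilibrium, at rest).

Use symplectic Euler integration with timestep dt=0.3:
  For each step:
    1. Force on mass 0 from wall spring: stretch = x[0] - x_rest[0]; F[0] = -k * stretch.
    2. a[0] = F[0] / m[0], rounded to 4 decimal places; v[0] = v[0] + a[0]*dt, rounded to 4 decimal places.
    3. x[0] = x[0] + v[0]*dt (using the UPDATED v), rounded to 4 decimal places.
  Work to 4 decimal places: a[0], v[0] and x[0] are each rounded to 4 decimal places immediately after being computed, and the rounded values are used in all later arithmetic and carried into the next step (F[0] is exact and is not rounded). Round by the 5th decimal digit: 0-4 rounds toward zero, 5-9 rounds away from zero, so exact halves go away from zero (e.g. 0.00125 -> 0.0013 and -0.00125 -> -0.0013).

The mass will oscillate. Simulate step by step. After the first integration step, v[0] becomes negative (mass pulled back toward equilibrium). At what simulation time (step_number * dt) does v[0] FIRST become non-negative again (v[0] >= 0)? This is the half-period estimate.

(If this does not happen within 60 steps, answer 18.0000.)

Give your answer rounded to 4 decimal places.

Step 0: x=[8.2000] v=[0.0000]
Step 1: x=[7.9470] v=[-0.8433]
Step 2: x=[7.4992] v=[-1.4927]
Step 3: x=[6.9596] v=[-1.7988]
Step 4: x=[6.4522] v=[-1.6912]
Step 5: x=[6.0938] v=[-1.1946]
Step 6: x=[5.9668] v=[-0.4232]
Step 7: x=[6.1005] v=[0.4456]
First v>=0 after going negative at step 7, time=2.1000

Answer: 2.1000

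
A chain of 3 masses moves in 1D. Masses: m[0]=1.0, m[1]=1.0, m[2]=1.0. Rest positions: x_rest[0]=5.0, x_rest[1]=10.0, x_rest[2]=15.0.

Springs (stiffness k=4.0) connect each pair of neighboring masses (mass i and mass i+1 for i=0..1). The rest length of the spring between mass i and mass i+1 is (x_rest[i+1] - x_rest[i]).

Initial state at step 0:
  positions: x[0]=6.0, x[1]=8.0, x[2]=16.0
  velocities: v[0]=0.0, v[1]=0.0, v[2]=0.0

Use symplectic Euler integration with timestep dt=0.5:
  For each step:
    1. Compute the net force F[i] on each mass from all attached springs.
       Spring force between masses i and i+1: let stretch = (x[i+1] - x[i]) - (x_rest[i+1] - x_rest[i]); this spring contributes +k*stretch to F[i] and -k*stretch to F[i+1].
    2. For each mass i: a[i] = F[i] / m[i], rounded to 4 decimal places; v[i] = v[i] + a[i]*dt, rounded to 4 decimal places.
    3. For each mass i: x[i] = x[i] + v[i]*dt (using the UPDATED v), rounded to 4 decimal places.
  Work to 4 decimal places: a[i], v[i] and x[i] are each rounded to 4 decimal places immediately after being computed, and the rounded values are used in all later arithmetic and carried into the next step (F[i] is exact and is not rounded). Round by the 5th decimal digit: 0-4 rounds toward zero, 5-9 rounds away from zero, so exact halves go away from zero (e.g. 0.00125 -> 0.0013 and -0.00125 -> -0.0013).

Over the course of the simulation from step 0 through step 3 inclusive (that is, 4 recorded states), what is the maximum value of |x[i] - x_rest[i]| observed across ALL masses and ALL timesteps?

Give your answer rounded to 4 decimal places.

Answer: 4.0000

Derivation:
Step 0: x=[6.0000 8.0000 16.0000] v=[0.0000 0.0000 0.0000]
Step 1: x=[3.0000 14.0000 13.0000] v=[-6.0000 12.0000 -6.0000]
Step 2: x=[6.0000 8.0000 16.0000] v=[6.0000 -12.0000 6.0000]
Step 3: x=[6.0000 8.0000 16.0000] v=[0.0000 0.0000 0.0000]
Max displacement = 4.0000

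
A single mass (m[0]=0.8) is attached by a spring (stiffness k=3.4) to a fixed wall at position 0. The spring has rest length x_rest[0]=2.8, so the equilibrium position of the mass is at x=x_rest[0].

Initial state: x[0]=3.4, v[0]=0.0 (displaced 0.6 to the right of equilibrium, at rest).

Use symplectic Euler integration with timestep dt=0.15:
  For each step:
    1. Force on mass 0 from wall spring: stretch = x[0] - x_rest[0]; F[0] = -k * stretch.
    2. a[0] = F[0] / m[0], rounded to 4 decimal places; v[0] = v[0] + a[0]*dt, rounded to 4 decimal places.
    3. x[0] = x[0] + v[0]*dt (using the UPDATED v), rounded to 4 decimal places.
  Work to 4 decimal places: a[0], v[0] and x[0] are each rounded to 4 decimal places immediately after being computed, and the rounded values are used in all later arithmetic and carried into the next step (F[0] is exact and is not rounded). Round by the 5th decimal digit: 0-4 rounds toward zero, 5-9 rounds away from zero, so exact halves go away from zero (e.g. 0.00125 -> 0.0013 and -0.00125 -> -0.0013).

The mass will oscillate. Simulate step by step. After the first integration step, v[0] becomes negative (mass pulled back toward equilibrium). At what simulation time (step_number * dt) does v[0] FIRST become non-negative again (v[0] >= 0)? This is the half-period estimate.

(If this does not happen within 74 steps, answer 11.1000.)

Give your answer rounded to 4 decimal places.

Step 0: x=[3.4000] v=[0.0000]
Step 1: x=[3.3426] v=[-0.3825]
Step 2: x=[3.2333] v=[-0.7284]
Step 3: x=[3.0826] v=[-1.0046]
Step 4: x=[2.9049] v=[-1.1848]
Step 5: x=[2.7171] v=[-1.2517]
Step 6: x=[2.5373] v=[-1.1989]
Step 7: x=[2.3826] v=[-1.0314]
Step 8: x=[2.2678] v=[-0.7653]
Step 9: x=[2.2039] v=[-0.4260]
Step 10: x=[2.1970] v=[-0.0460]
Step 11: x=[2.2478] v=[0.3384]
First v>=0 after going negative at step 11, time=1.6500

Answer: 1.6500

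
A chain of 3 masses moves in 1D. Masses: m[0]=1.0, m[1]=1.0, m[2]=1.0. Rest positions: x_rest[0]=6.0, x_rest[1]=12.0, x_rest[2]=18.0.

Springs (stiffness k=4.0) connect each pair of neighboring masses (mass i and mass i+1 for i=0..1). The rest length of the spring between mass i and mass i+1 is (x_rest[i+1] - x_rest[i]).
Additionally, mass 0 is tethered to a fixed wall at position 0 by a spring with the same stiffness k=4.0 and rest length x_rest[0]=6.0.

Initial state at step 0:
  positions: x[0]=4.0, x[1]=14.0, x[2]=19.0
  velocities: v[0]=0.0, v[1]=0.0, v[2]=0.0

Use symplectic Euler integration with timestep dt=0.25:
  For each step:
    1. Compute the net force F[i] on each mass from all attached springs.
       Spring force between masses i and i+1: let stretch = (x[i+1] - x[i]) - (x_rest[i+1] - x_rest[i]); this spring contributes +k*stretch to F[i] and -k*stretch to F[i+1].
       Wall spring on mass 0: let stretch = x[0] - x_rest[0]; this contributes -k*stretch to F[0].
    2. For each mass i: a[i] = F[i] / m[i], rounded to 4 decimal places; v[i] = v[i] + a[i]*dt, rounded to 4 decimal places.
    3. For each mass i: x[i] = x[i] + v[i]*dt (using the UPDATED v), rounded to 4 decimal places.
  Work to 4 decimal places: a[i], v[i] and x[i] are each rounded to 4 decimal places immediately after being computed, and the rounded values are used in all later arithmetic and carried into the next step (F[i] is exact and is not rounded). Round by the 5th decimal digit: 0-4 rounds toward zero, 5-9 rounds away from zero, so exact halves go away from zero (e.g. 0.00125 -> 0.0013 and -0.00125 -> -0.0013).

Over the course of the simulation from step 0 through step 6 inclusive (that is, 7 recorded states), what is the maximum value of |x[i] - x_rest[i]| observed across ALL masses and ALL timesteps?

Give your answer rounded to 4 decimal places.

Answer: 2.4844

Derivation:
Step 0: x=[4.0000 14.0000 19.0000] v=[0.0000 0.0000 0.0000]
Step 1: x=[5.5000 12.7500 19.2500] v=[6.0000 -5.0000 1.0000]
Step 2: x=[7.4375 11.3125 19.3750] v=[7.7500 -5.7500 0.5000]
Step 3: x=[8.4844 10.9219 18.9844] v=[4.1875 -1.5625 -1.5625]
Step 4: x=[8.0196 11.9375 18.0782] v=[-1.8594 4.0625 -3.6250]
Step 5: x=[6.5293 13.5088 17.1368] v=[-5.9611 6.2853 -3.7657]
Step 6: x=[5.1516 14.2423 16.7884] v=[-5.5109 2.9338 -1.3937]
Max displacement = 2.4844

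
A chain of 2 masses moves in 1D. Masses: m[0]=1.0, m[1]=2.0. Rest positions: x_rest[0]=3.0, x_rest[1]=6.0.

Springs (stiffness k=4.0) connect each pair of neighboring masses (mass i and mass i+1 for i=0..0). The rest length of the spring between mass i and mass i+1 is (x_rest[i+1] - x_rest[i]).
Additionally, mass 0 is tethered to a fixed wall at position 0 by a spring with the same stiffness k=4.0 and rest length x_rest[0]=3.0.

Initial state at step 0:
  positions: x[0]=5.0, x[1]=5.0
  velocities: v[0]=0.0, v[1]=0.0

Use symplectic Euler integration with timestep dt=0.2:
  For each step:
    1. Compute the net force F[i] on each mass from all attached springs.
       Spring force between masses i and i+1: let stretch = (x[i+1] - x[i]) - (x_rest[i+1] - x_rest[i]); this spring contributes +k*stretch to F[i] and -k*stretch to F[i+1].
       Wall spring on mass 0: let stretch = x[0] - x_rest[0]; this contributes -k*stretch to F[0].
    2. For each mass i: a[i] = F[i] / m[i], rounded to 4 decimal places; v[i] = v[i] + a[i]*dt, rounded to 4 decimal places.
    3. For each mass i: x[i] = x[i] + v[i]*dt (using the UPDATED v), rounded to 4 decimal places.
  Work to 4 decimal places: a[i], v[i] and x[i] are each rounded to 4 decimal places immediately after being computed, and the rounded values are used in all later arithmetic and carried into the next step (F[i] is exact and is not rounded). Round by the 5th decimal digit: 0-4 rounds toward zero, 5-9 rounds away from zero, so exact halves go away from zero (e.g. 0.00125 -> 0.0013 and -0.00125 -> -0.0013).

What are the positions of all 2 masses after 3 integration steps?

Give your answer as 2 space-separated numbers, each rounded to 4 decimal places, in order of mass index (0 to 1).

Step 0: x=[5.0000 5.0000] v=[0.0000 0.0000]
Step 1: x=[4.2000 5.2400] v=[-4.0000 1.2000]
Step 2: x=[2.8944 5.6368] v=[-6.5280 1.9840]
Step 3: x=[1.5645 6.0542] v=[-6.6496 2.0870]

Answer: 1.5645 6.0542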